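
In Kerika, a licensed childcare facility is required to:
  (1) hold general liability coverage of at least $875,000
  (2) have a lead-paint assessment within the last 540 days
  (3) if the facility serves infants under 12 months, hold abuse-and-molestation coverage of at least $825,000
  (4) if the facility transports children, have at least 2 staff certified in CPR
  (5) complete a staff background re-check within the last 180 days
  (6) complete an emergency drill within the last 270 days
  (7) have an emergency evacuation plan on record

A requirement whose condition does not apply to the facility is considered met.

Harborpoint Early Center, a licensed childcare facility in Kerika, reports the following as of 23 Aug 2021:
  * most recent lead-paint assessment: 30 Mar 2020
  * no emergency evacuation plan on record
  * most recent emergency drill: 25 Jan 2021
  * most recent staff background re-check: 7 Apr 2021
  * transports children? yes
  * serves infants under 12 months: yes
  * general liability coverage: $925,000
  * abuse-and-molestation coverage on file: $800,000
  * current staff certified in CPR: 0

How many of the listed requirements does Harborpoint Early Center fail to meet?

1. general liability coverage $925,000 ≥ $875,000 → met
2. lead-paint assessment 511 days ago vs limit 540 → met
3. condition 'serves infants under 12 months' holds; abuse-and-molestation coverage $800,000 < $825,000 → not met
4. condition 'transports children' holds; staff certified in CPR 0 < 2 → not met
5. staff background re-check 138 days ago vs limit 180 → met
6. emergency drill 210 days ago vs limit 270 → met
7. emergency evacuation plan absent → not met
Not met: 3 of 7

3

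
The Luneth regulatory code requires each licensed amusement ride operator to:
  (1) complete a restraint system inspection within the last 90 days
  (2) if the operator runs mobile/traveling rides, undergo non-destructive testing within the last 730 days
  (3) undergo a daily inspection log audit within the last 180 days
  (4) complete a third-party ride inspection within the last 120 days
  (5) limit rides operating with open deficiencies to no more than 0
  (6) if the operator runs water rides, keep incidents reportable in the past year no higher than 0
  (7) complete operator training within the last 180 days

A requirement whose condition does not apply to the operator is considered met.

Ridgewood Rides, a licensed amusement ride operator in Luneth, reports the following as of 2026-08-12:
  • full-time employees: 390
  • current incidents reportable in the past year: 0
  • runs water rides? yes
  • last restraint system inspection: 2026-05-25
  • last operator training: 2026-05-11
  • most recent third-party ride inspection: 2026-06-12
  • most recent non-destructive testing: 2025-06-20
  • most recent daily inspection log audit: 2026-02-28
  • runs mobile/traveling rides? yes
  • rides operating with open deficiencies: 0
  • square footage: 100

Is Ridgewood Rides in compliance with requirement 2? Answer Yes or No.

2. condition 'runs mobile/traveling rides' holds; non-destructive testing 418 days ago vs limit 730 → met

Yes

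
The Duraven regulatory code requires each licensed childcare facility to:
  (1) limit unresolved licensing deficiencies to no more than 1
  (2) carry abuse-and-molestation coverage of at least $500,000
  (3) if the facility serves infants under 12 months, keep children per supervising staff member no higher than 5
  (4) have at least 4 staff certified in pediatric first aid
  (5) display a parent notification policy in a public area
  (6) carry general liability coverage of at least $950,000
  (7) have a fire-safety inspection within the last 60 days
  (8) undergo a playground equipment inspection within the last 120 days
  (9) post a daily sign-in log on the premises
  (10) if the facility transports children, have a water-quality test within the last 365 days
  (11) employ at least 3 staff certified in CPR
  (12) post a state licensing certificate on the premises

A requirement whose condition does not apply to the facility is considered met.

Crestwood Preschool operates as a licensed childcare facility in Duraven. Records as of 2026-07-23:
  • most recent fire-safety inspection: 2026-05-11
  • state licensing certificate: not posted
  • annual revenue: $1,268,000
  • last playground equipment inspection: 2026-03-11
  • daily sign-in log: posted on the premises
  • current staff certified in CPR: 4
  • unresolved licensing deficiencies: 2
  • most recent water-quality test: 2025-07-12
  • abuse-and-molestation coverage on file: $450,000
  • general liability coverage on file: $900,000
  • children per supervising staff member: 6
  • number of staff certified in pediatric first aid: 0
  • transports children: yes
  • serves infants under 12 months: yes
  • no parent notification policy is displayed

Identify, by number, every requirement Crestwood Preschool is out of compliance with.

1, 2, 3, 4, 5, 6, 7, 8, 10, 12

1. unresolved licensing deficiencies 2 > 1 → not met
2. abuse-and-molestation coverage $450,000 < $500,000 → not met
3. condition 'serves infants under 12 months' holds; children per supervising staff member 6 > 5 → not met
4. staff certified in pediatric first aid 0 < 4 → not met
5. parent notification policy absent → not met
6. general liability coverage $900,000 < $950,000 → not met
7. fire-safety inspection 73 days ago vs limit 60 → not met
8. playground equipment inspection 134 days ago vs limit 120 → not met
9. daily sign-in log present → met
10. condition 'transports children' holds; water-quality test 376 days ago vs limit 365 → not met
11. staff certified in CPR 4 ≥ 3 → met
12. state licensing certificate absent → not met
Not met: 1, 2, 3, 4, 5, 6, 7, 8, 10, 12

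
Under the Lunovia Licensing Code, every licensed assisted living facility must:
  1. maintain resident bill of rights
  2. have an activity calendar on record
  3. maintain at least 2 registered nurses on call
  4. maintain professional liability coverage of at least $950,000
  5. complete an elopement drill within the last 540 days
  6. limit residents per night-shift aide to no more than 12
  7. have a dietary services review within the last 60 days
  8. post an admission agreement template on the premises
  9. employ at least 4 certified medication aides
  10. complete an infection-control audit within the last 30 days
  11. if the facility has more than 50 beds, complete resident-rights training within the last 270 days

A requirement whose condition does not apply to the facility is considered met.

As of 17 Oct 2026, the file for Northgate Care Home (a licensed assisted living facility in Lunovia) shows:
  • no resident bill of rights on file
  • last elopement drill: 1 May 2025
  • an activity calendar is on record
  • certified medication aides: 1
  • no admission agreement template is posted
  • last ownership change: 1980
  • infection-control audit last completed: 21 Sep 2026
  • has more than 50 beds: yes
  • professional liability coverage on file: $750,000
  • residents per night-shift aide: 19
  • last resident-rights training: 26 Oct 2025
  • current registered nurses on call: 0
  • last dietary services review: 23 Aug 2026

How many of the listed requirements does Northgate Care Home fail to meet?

7

1. resident bill of rights absent → not met
2. activity calendar present → met
3. registered nurses on call 0 < 2 → not met
4. professional liability coverage $750,000 < $950,000 → not met
5. elopement drill 534 days ago vs limit 540 → met
6. residents per night-shift aide 19 > 12 → not met
7. dietary services review 55 days ago vs limit 60 → met
8. admission agreement template absent → not met
9. certified medication aides 1 < 4 → not met
10. infection-control audit 26 days ago vs limit 30 → met
11. condition 'has more than 50 beds' holds; resident-rights training 356 days ago vs limit 270 → not met
Not met: 7 of 11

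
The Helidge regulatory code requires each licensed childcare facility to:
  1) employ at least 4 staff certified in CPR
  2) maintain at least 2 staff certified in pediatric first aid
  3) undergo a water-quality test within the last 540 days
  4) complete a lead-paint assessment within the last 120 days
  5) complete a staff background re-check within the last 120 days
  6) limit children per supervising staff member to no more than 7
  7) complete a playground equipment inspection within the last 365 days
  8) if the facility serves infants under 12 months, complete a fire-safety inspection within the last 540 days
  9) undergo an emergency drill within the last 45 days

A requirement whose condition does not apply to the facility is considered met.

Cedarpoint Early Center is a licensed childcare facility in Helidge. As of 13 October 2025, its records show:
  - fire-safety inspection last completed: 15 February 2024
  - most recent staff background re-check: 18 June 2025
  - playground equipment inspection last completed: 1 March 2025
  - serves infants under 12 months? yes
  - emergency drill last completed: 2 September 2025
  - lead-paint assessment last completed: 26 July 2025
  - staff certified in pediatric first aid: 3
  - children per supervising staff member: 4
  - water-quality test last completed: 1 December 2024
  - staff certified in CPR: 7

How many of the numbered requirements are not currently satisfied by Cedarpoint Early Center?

1

1. staff certified in CPR 7 ≥ 4 → met
2. staff certified in pediatric first aid 3 ≥ 2 → met
3. water-quality test 316 days ago vs limit 540 → met
4. lead-paint assessment 79 days ago vs limit 120 → met
5. staff background re-check 117 days ago vs limit 120 → met
6. children per supervising staff member 4 ≤ 7 → met
7. playground equipment inspection 226 days ago vs limit 365 → met
8. condition 'serves infants under 12 months' holds; fire-safety inspection 606 days ago vs limit 540 → not met
9. emergency drill 41 days ago vs limit 45 → met
Not met: 1 of 9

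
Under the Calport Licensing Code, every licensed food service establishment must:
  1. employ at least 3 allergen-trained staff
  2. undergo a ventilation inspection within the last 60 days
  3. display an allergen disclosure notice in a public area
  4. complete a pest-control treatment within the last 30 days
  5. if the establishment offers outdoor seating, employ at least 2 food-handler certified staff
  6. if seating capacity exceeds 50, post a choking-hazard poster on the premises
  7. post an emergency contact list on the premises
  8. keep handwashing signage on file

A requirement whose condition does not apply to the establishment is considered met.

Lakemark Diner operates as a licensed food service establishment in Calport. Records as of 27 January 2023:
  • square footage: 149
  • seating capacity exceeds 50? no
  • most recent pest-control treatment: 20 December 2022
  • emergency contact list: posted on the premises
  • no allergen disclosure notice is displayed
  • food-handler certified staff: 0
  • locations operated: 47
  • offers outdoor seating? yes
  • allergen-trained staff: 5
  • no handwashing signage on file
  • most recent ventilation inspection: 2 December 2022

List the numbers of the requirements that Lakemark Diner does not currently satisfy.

1. allergen-trained staff 5 ≥ 3 → met
2. ventilation inspection 56 days ago vs limit 60 → met
3. allergen disclosure notice absent → not met
4. pest-control treatment 38 days ago vs limit 30 → not met
5. condition 'offers outdoor seating' holds; food-handler certified staff 0 < 2 → not met
6. condition 'seating capacity exceeds 50' does not hold → requirement n/a → met
7. emergency contact list present → met
8. handwashing signage absent → not met
Not met: 3, 4, 5, 8

3, 4, 5, 8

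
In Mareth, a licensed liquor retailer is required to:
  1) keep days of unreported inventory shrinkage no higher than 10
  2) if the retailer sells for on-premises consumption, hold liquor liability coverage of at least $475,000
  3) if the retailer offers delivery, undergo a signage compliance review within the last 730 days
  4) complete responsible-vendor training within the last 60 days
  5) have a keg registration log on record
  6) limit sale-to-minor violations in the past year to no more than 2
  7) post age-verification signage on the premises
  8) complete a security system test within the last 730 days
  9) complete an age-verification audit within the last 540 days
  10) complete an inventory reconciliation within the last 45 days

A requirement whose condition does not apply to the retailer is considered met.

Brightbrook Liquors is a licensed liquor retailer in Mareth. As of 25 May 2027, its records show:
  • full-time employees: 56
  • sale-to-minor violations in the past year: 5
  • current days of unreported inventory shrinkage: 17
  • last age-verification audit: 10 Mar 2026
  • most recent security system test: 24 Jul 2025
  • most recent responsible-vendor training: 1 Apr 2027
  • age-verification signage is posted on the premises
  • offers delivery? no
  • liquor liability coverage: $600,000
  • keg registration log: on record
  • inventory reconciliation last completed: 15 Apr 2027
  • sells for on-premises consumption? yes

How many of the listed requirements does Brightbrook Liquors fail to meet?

1. days of unreported inventory shrinkage 17 > 10 → not met
2. condition 'sells for on-premises consumption' holds; liquor liability coverage $600,000 ≥ $475,000 → met
3. condition 'offers delivery' does not hold → requirement n/a → met
4. responsible-vendor training 54 days ago vs limit 60 → met
5. keg registration log present → met
6. sale-to-minor violations in the past year 5 > 2 → not met
7. age-verification signage present → met
8. security system test 670 days ago vs limit 730 → met
9. age-verification audit 441 days ago vs limit 540 → met
10. inventory reconciliation 40 days ago vs limit 45 → met
Not met: 2 of 10

2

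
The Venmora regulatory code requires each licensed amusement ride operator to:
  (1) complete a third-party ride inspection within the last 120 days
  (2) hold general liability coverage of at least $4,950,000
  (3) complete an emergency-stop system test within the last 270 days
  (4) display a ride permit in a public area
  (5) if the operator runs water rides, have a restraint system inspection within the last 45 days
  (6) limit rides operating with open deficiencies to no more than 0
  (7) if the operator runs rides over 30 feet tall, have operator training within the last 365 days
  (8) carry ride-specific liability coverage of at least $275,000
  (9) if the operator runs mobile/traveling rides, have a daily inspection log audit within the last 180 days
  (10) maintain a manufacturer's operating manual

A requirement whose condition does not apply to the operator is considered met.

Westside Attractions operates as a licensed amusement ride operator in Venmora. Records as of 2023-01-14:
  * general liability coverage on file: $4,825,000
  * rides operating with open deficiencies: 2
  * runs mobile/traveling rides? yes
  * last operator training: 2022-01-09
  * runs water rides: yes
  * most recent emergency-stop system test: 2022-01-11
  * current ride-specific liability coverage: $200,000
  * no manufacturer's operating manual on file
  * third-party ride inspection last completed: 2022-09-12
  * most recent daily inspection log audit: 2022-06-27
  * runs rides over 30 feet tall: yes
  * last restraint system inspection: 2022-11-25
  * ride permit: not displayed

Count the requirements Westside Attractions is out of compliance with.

1. third-party ride inspection 124 days ago vs limit 120 → not met
2. general liability coverage $4,825,000 < $4,950,000 → not met
3. emergency-stop system test 368 days ago vs limit 270 → not met
4. ride permit absent → not met
5. condition 'runs water rides' holds; restraint system inspection 50 days ago vs limit 45 → not met
6. rides operating with open deficiencies 2 > 0 → not met
7. condition 'runs rides over 30 feet tall' holds; operator training 370 days ago vs limit 365 → not met
8. ride-specific liability coverage $200,000 < $275,000 → not met
9. condition 'runs mobile/traveling rides' holds; daily inspection log audit 201 days ago vs limit 180 → not met
10. manufacturer's operating manual absent → not met
Not met: 10 of 10

10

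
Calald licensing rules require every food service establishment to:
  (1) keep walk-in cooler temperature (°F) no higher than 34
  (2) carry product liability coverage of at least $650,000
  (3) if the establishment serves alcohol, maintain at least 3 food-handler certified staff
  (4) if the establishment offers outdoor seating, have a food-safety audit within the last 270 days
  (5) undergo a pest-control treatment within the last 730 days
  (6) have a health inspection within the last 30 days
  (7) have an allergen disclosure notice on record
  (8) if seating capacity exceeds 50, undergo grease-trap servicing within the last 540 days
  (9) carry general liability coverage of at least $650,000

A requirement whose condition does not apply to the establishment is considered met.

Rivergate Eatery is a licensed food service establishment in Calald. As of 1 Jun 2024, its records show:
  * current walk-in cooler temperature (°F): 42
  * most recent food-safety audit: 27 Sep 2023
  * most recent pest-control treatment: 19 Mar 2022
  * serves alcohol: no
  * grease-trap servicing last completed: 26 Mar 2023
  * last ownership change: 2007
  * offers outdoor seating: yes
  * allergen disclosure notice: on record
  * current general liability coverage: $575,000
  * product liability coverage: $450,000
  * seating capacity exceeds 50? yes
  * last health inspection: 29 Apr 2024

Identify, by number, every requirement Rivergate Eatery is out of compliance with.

1. walk-in cooler temperature (°F) 42 > 34 → not met
2. product liability coverage $450,000 < $650,000 → not met
3. condition 'serves alcohol' does not hold → requirement n/a → met
4. condition 'offers outdoor seating' holds; food-safety audit 248 days ago vs limit 270 → met
5. pest-control treatment 805 days ago vs limit 730 → not met
6. health inspection 33 days ago vs limit 30 → not met
7. allergen disclosure notice present → met
8. condition 'seating capacity exceeds 50' holds; grease-trap servicing 433 days ago vs limit 540 → met
9. general liability coverage $575,000 < $650,000 → not met
Not met: 1, 2, 5, 6, 9

1, 2, 5, 6, 9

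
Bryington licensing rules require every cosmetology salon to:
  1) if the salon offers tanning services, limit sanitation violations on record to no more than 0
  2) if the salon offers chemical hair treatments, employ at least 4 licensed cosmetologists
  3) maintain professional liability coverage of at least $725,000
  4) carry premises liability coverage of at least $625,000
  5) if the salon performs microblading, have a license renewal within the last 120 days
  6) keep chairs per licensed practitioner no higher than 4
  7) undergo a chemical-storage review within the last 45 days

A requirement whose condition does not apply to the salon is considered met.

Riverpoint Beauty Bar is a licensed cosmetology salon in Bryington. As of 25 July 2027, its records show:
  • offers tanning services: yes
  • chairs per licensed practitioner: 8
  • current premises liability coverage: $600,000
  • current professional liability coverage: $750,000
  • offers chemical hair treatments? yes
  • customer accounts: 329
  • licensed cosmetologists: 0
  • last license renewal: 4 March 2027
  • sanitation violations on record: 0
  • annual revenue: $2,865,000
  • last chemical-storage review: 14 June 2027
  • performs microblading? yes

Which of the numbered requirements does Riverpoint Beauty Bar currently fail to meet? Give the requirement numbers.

1. condition 'offers tanning services' holds; sanitation violations on record 0 ≤ 0 → met
2. condition 'offers chemical hair treatments' holds; licensed cosmetologists 0 < 4 → not met
3. professional liability coverage $750,000 ≥ $725,000 → met
4. premises liability coverage $600,000 < $625,000 → not met
5. condition 'performs microblading' holds; license renewal 143 days ago vs limit 120 → not met
6. chairs per licensed practitioner 8 > 4 → not met
7. chemical-storage review 41 days ago vs limit 45 → met
Not met: 2, 4, 5, 6

2, 4, 5, 6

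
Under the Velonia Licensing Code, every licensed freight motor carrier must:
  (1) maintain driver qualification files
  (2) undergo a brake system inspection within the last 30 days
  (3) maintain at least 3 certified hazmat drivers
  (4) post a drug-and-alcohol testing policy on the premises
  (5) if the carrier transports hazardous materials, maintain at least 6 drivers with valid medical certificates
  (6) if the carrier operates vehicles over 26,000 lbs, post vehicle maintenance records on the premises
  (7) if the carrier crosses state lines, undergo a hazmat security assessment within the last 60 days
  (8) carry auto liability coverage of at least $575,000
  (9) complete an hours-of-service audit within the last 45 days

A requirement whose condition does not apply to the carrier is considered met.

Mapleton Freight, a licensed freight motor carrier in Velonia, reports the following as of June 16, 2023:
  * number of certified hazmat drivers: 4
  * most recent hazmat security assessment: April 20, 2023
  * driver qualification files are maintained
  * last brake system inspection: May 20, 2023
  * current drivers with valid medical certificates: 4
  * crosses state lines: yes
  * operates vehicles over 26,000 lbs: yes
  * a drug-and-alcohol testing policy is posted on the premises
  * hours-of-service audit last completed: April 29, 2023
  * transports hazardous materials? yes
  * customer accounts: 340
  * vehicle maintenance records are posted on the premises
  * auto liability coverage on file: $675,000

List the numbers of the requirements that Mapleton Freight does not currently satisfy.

5, 9

1. driver qualification files present → met
2. brake system inspection 27 days ago vs limit 30 → met
3. certified hazmat drivers 4 ≥ 3 → met
4. drug-and-alcohol testing policy present → met
5. condition 'transports hazardous materials' holds; drivers with valid medical certificates 4 < 6 → not met
6. condition 'operates vehicles over 26,000 lbs' holds; vehicle maintenance records present → met
7. condition 'crosses state lines' holds; hazmat security assessment 57 days ago vs limit 60 → met
8. auto liability coverage $675,000 ≥ $575,000 → met
9. hours-of-service audit 48 days ago vs limit 45 → not met
Not met: 5, 9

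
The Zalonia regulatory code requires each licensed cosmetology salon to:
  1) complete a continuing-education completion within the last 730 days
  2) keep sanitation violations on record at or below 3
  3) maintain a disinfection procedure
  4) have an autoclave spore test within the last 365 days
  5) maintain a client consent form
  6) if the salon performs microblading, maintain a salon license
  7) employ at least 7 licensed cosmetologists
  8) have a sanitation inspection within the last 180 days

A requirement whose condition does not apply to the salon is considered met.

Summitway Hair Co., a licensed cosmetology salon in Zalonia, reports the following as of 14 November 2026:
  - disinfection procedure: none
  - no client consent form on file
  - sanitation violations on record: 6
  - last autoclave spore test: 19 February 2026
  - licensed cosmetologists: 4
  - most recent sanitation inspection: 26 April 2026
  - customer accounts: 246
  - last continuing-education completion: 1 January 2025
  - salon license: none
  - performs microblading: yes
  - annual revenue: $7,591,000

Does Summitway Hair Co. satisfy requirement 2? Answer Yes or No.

No

2. sanitation violations on record 6 > 3 → not met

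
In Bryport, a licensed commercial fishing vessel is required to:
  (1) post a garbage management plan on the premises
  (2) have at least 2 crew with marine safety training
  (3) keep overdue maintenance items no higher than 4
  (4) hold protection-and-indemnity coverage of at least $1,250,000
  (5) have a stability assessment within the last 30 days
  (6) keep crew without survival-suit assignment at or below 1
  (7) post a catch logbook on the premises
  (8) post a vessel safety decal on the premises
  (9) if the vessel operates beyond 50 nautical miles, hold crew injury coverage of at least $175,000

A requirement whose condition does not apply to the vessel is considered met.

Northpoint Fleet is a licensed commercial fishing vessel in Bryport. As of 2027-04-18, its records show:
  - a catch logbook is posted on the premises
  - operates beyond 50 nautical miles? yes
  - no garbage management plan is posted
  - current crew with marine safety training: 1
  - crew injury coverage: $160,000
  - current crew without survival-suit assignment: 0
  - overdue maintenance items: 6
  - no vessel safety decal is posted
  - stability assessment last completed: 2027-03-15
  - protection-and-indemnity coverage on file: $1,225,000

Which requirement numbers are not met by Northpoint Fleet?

1. garbage management plan absent → not met
2. crew with marine safety training 1 < 2 → not met
3. overdue maintenance items 6 > 4 → not met
4. protection-and-indemnity coverage $1,225,000 < $1,250,000 → not met
5. stability assessment 34 days ago vs limit 30 → not met
6. crew without survival-suit assignment 0 ≤ 1 → met
7. catch logbook present → met
8. vessel safety decal absent → not met
9. condition 'operates beyond 50 nautical miles' holds; crew injury coverage $160,000 < $175,000 → not met
Not met: 1, 2, 3, 4, 5, 8, 9

1, 2, 3, 4, 5, 8, 9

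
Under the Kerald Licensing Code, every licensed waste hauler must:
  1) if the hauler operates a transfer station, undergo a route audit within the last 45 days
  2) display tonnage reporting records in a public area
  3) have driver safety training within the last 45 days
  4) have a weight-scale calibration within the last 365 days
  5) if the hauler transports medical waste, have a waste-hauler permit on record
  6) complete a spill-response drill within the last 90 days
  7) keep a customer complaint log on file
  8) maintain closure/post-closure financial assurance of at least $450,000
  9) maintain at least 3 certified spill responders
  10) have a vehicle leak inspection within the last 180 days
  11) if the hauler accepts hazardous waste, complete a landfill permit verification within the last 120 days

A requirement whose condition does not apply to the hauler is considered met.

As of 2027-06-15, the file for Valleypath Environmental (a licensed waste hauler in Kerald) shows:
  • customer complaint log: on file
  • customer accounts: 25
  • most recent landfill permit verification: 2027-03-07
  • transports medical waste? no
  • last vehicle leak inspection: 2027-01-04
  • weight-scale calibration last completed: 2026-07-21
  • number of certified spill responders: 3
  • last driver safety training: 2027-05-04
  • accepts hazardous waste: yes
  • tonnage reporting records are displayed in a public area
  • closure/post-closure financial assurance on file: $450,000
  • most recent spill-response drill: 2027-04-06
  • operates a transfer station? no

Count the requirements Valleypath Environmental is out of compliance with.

1. condition 'operates a transfer station' does not hold → requirement n/a → met
2. tonnage reporting records present → met
3. driver safety training 42 days ago vs limit 45 → met
4. weight-scale calibration 329 days ago vs limit 365 → met
5. condition 'transports medical waste' does not hold → requirement n/a → met
6. spill-response drill 70 days ago vs limit 90 → met
7. customer complaint log present → met
8. closure/post-closure financial assurance $450,000 ≥ $450,000 → met
9. certified spill responders 3 ≥ 3 → met
10. vehicle leak inspection 162 days ago vs limit 180 → met
11. condition 'accepts hazardous waste' holds; landfill permit verification 100 days ago vs limit 120 → met
Not met: 0 of 11

0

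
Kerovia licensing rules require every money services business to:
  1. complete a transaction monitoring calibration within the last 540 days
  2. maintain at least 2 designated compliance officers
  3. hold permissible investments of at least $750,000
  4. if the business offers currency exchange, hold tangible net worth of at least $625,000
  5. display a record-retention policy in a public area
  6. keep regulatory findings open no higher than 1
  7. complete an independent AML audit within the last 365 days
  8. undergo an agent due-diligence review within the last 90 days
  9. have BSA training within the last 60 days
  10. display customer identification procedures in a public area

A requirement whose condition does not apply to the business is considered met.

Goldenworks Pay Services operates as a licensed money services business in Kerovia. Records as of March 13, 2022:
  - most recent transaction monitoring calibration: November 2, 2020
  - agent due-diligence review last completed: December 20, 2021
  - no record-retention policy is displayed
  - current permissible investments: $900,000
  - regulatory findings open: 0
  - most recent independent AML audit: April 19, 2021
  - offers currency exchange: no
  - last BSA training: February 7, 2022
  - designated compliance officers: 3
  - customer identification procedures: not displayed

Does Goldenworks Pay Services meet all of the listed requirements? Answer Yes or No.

1. transaction monitoring calibration 496 days ago vs limit 540 → met
2. designated compliance officers 3 ≥ 2 → met
3. permissible investments $900,000 ≥ $750,000 → met
4. condition 'offers currency exchange' does not hold → requirement n/a → met
5. record-retention policy absent → not met
6. regulatory findings open 0 ≤ 1 → met
7. independent AML audit 328 days ago vs limit 365 → met
8. agent due-diligence review 83 days ago vs limit 90 → met
9. BSA training 34 days ago vs limit 60 → met
10. customer identification procedures absent → not met
Not met: 5, 10

No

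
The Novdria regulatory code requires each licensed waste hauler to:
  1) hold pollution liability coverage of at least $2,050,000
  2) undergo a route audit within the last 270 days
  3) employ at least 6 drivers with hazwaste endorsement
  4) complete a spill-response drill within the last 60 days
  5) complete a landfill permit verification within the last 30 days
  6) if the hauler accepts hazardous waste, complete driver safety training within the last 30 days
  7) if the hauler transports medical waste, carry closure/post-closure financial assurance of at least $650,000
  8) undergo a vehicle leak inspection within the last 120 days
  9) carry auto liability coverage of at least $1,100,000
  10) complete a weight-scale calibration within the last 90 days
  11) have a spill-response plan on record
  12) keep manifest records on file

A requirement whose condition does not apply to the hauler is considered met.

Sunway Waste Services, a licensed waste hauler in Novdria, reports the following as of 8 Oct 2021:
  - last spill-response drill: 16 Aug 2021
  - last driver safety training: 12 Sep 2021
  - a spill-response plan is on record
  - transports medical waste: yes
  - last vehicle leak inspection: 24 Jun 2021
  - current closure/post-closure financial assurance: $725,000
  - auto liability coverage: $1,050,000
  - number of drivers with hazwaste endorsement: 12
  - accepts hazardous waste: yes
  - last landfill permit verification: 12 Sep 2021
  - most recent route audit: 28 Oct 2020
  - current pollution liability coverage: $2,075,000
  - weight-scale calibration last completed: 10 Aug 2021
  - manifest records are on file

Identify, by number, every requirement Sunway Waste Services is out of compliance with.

2, 9

1. pollution liability coverage $2,075,000 ≥ $2,050,000 → met
2. route audit 345 days ago vs limit 270 → not met
3. drivers with hazwaste endorsement 12 ≥ 6 → met
4. spill-response drill 53 days ago vs limit 60 → met
5. landfill permit verification 26 days ago vs limit 30 → met
6. condition 'accepts hazardous waste' holds; driver safety training 26 days ago vs limit 30 → met
7. condition 'transports medical waste' holds; closure/post-closure financial assurance $725,000 ≥ $650,000 → met
8. vehicle leak inspection 106 days ago vs limit 120 → met
9. auto liability coverage $1,050,000 < $1,100,000 → not met
10. weight-scale calibration 59 days ago vs limit 90 → met
11. spill-response plan present → met
12. manifest records present → met
Not met: 2, 9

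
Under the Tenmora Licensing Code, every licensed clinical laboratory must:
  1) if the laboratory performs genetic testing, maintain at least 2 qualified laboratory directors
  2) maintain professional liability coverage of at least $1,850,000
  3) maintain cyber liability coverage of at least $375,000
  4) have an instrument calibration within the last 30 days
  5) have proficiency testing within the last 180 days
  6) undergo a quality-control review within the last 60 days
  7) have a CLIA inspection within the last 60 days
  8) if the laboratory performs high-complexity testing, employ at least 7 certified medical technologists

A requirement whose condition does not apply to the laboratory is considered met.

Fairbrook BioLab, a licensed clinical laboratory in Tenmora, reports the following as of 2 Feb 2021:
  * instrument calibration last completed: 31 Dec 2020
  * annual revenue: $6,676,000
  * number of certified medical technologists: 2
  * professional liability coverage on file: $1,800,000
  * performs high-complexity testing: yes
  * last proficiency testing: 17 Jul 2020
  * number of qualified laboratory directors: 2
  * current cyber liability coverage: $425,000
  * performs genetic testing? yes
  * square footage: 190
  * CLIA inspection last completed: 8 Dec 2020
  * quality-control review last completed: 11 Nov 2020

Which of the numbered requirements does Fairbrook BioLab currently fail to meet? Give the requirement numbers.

1. condition 'performs genetic testing' holds; qualified laboratory directors 2 ≥ 2 → met
2. professional liability coverage $1,800,000 < $1,850,000 → not met
3. cyber liability coverage $425,000 ≥ $375,000 → met
4. instrument calibration 33 days ago vs limit 30 → not met
5. proficiency testing 200 days ago vs limit 180 → not met
6. quality-control review 83 days ago vs limit 60 → not met
7. CLIA inspection 56 days ago vs limit 60 → met
8. condition 'performs high-complexity testing' holds; certified medical technologists 2 < 7 → not met
Not met: 2, 4, 5, 6, 8

2, 4, 5, 6, 8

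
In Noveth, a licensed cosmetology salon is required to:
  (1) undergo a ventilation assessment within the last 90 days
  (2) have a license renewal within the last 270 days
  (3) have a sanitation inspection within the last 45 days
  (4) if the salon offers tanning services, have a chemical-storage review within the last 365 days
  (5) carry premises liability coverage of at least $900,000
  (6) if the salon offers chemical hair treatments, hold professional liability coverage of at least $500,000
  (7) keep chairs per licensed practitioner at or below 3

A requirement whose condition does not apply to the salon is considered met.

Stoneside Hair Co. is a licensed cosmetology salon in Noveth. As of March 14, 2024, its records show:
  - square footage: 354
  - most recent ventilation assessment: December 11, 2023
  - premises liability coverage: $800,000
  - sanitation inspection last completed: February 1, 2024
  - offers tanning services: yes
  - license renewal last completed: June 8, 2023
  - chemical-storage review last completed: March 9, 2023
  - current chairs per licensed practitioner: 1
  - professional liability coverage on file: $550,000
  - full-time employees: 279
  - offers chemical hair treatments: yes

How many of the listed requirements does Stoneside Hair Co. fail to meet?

1. ventilation assessment 94 days ago vs limit 90 → not met
2. license renewal 280 days ago vs limit 270 → not met
3. sanitation inspection 42 days ago vs limit 45 → met
4. condition 'offers tanning services' holds; chemical-storage review 371 days ago vs limit 365 → not met
5. premises liability coverage $800,000 < $900,000 → not met
6. condition 'offers chemical hair treatments' holds; professional liability coverage $550,000 ≥ $500,000 → met
7. chairs per licensed practitioner 1 ≤ 3 → met
Not met: 4 of 7

4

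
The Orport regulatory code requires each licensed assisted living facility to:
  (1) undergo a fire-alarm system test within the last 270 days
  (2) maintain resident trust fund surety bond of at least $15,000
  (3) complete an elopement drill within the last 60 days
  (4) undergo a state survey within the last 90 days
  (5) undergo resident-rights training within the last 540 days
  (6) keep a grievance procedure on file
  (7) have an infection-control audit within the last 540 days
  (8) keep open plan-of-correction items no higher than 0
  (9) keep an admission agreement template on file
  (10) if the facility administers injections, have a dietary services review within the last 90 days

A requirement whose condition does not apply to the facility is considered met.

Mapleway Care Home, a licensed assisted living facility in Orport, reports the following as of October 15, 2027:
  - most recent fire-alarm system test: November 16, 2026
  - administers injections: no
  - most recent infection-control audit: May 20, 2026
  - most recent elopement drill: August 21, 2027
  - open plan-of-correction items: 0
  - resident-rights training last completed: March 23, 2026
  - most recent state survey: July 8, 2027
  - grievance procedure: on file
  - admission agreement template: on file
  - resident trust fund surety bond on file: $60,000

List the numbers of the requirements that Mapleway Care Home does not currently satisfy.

1. fire-alarm system test 333 days ago vs limit 270 → not met
2. resident trust fund surety bond $60,000 ≥ $15,000 → met
3. elopement drill 55 days ago vs limit 60 → met
4. state survey 99 days ago vs limit 90 → not met
5. resident-rights training 571 days ago vs limit 540 → not met
6. grievance procedure present → met
7. infection-control audit 513 days ago vs limit 540 → met
8. open plan-of-correction items 0 ≤ 0 → met
9. admission agreement template present → met
10. condition 'administers injections' does not hold → requirement n/a → met
Not met: 1, 4, 5

1, 4, 5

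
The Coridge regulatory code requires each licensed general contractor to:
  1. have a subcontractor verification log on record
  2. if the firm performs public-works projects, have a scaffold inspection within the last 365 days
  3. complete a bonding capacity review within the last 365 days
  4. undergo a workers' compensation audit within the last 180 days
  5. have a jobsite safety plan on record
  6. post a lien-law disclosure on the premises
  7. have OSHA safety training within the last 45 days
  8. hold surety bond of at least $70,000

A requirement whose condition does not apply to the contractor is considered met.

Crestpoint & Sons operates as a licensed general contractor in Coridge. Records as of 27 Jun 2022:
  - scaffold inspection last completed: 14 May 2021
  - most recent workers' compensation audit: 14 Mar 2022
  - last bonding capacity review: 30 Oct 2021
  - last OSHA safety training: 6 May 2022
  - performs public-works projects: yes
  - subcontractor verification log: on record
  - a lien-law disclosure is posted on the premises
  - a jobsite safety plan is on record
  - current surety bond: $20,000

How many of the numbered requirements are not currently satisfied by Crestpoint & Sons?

3

1. subcontractor verification log present → met
2. condition 'performs public-works projects' holds; scaffold inspection 409 days ago vs limit 365 → not met
3. bonding capacity review 240 days ago vs limit 365 → met
4. workers' compensation audit 105 days ago vs limit 180 → met
5. jobsite safety plan present → met
6. lien-law disclosure present → met
7. OSHA safety training 52 days ago vs limit 45 → not met
8. surety bond $20,000 < $70,000 → not met
Not met: 3 of 8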